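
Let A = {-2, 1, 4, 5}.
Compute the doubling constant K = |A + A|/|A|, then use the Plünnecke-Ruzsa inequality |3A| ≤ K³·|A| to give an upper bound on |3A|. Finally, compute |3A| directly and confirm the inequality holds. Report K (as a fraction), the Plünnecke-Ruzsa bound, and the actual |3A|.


|A| = 4.
Step 1: Compute A + A by enumerating all 16 pairs.
A + A = {-4, -1, 2, 3, 5, 6, 8, 9, 10}, so |A + A| = 9.
Step 2: Doubling constant K = |A + A|/|A| = 9/4 = 9/4 ≈ 2.2500.
Step 3: Plünnecke-Ruzsa gives |3A| ≤ K³·|A| = (2.2500)³ · 4 ≈ 45.5625.
Step 4: Compute 3A = A + A + A directly by enumerating all triples (a,b,c) ∈ A³; |3A| = 16.
Step 5: Check 16 ≤ 45.5625? Yes ✓.

K = 9/4, Plünnecke-Ruzsa bound K³|A| ≈ 45.5625, |3A| = 16, inequality holds.


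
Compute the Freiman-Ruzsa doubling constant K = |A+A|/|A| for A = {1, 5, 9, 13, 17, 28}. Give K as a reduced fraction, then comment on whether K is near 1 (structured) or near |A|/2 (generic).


|A| = 6.
Compute A + A by enumerating all 36 pairs.
A + A = {2, 6, 10, 14, 18, 22, 26, 29, 30, 33, 34, 37, 41, 45, 56}, so |A + A| = 15.
K = |A + A| / |A| = 15/6 = 5/2 ≈ 2.5000.
Reference: AP of size 6 gives K = 11/6 ≈ 1.8333; a fully generic set of size 6 gives K ≈ 3.5000.

|A| = 6, |A + A| = 15, K = 15/6 = 5/2.


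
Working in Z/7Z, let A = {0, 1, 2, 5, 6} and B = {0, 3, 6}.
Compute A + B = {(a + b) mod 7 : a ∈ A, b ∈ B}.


Work in Z/7Z: reduce every sum a + b modulo 7.
Enumerate all 15 pairs:
a = 0: 0+0=0, 0+3=3, 0+6=6
a = 1: 1+0=1, 1+3=4, 1+6=0
a = 2: 2+0=2, 2+3=5, 2+6=1
a = 5: 5+0=5, 5+3=1, 5+6=4
a = 6: 6+0=6, 6+3=2, 6+6=5
Distinct residues collected: {0, 1, 2, 3, 4, 5, 6}
|A + B| = 7 (out of 7 total residues).

A + B = {0, 1, 2, 3, 4, 5, 6}


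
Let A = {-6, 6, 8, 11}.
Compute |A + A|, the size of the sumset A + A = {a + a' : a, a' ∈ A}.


A + A = {a + a' : a, a' ∈ A}; |A| = 4.
General bounds: 2|A| - 1 ≤ |A + A| ≤ |A|(|A|+1)/2, i.e. 7 ≤ |A + A| ≤ 10.
Lower bound 2|A|-1 is attained iff A is an arithmetic progression.
Enumerate sums a + a' for a ≤ a' (symmetric, so this suffices):
a = -6: -6+-6=-12, -6+6=0, -6+8=2, -6+11=5
a = 6: 6+6=12, 6+8=14, 6+11=17
a = 8: 8+8=16, 8+11=19
a = 11: 11+11=22
Distinct sums: {-12, 0, 2, 5, 12, 14, 16, 17, 19, 22}
|A + A| = 10

|A + A| = 10


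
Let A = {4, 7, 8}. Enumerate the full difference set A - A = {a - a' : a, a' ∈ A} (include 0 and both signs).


A - A = {a - a' : a, a' ∈ A}.
Compute a - a' for each ordered pair (a, a'):
a = 4: 4-4=0, 4-7=-3, 4-8=-4
a = 7: 7-4=3, 7-7=0, 7-8=-1
a = 8: 8-4=4, 8-7=1, 8-8=0
Collecting distinct values (and noting 0 appears from a-a):
A - A = {-4, -3, -1, 0, 1, 3, 4}
|A - A| = 7

A - A = {-4, -3, -1, 0, 1, 3, 4}


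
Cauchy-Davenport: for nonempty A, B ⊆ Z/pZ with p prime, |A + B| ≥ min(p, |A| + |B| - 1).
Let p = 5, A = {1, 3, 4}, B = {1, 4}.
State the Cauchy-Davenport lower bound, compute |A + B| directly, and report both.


Cauchy-Davenport: |A + B| ≥ min(p, |A| + |B| - 1) for A, B nonempty in Z/pZ.
|A| = 3, |B| = 2, p = 5.
CD lower bound = min(5, 3 + 2 - 1) = min(5, 4) = 4.
Compute A + B mod 5 directly:
a = 1: 1+1=2, 1+4=0
a = 3: 3+1=4, 3+4=2
a = 4: 4+1=0, 4+4=3
A + B = {0, 2, 3, 4}, so |A + B| = 4.
Verify: 4 ≥ 4? Yes ✓.

CD lower bound = 4, actual |A + B| = 4.


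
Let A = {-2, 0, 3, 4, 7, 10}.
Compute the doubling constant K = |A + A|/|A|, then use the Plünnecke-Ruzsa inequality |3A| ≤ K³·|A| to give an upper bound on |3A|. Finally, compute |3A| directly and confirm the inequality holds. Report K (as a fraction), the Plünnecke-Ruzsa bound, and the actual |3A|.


|A| = 6.
Step 1: Compute A + A by enumerating all 36 pairs.
A + A = {-4, -2, 0, 1, 2, 3, 4, 5, 6, 7, 8, 10, 11, 13, 14, 17, 20}, so |A + A| = 17.
Step 2: Doubling constant K = |A + A|/|A| = 17/6 = 17/6 ≈ 2.8333.
Step 3: Plünnecke-Ruzsa gives |3A| ≤ K³·|A| = (2.8333)³ · 6 ≈ 136.4722.
Step 4: Compute 3A = A + A + A directly by enumerating all triples (a,b,c) ∈ A³; |3A| = 29.
Step 5: Check 29 ≤ 136.4722? Yes ✓.

K = 17/6, Plünnecke-Ruzsa bound K³|A| ≈ 136.4722, |3A| = 29, inequality holds.


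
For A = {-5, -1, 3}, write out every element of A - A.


A - A = {a - a' : a, a' ∈ A}.
Compute a - a' for each ordered pair (a, a'):
a = -5: -5--5=0, -5--1=-4, -5-3=-8
a = -1: -1--5=4, -1--1=0, -1-3=-4
a = 3: 3--5=8, 3--1=4, 3-3=0
Collecting distinct values (and noting 0 appears from a-a):
A - A = {-8, -4, 0, 4, 8}
|A - A| = 5

A - A = {-8, -4, 0, 4, 8}


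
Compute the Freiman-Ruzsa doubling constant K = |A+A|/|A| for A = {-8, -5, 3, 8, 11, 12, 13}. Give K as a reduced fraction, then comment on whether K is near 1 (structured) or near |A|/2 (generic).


|A| = 7.
Compute A + A by enumerating all 49 pairs.
A + A = {-16, -13, -10, -5, -2, 0, 3, 4, 5, 6, 7, 8, 11, 14, 15, 16, 19, 20, 21, 22, 23, 24, 25, 26}, so |A + A| = 24.
K = |A + A| / |A| = 24/7 (already in lowest terms) ≈ 3.4286.
Reference: AP of size 7 gives K = 13/7 ≈ 1.8571; a fully generic set of size 7 gives K ≈ 4.0000.

|A| = 7, |A + A| = 24, K = 24/7.


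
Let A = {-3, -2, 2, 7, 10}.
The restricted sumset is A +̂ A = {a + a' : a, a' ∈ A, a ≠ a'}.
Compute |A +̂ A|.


Restricted sumset: A +̂ A = {a + a' : a ∈ A, a' ∈ A, a ≠ a'}.
Equivalently, take A + A and drop any sum 2a that is achievable ONLY as a + a for a ∈ A (i.e. sums representable only with equal summands).
Enumerate pairs (a, a') with a < a' (symmetric, so each unordered pair gives one sum; this covers all a ≠ a'):
  -3 + -2 = -5
  -3 + 2 = -1
  -3 + 7 = 4
  -3 + 10 = 7
  -2 + 2 = 0
  -2 + 7 = 5
  -2 + 10 = 8
  2 + 7 = 9
  2 + 10 = 12
  7 + 10 = 17
Collected distinct sums: {-5, -1, 0, 4, 5, 7, 8, 9, 12, 17}
|A +̂ A| = 10
(Reference bound: |A +̂ A| ≥ 2|A| - 3 for |A| ≥ 2, with |A| = 5 giving ≥ 7.)

|A +̂ A| = 10


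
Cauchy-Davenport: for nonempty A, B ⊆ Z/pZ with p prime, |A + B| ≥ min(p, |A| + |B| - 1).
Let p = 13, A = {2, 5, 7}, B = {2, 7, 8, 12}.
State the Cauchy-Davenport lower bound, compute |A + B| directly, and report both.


Cauchy-Davenport: |A + B| ≥ min(p, |A| + |B| - 1) for A, B nonempty in Z/pZ.
|A| = 3, |B| = 4, p = 13.
CD lower bound = min(13, 3 + 4 - 1) = min(13, 6) = 6.
Compute A + B mod 13 directly:
a = 2: 2+2=4, 2+7=9, 2+8=10, 2+12=1
a = 5: 5+2=7, 5+7=12, 5+8=0, 5+12=4
a = 7: 7+2=9, 7+7=1, 7+8=2, 7+12=6
A + B = {0, 1, 2, 4, 6, 7, 9, 10, 12}, so |A + B| = 9.
Verify: 9 ≥ 6? Yes ✓.

CD lower bound = 6, actual |A + B| = 9.


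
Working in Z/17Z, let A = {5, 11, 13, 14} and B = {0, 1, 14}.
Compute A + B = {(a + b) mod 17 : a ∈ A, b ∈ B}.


Work in Z/17Z: reduce every sum a + b modulo 17.
Enumerate all 12 pairs:
a = 5: 5+0=5, 5+1=6, 5+14=2
a = 11: 11+0=11, 11+1=12, 11+14=8
a = 13: 13+0=13, 13+1=14, 13+14=10
a = 14: 14+0=14, 14+1=15, 14+14=11
Distinct residues collected: {2, 5, 6, 8, 10, 11, 12, 13, 14, 15}
|A + B| = 10 (out of 17 total residues).

A + B = {2, 5, 6, 8, 10, 11, 12, 13, 14, 15}


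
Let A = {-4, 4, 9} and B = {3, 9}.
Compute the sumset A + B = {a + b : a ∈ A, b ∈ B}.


A + B = {a + b : a ∈ A, b ∈ B}.
Enumerate all |A|·|B| = 3·2 = 6 pairs (a, b) and collect distinct sums.
a = -4: -4+3=-1, -4+9=5
a = 4: 4+3=7, 4+9=13
a = 9: 9+3=12, 9+9=18
Collecting distinct sums: A + B = {-1, 5, 7, 12, 13, 18}
|A + B| = 6

A + B = {-1, 5, 7, 12, 13, 18}


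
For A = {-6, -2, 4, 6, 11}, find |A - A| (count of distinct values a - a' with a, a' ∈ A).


A - A = {a - a' : a, a' ∈ A}; |A| = 5.
Bounds: 2|A|-1 ≤ |A - A| ≤ |A|² - |A| + 1, i.e. 9 ≤ |A - A| ≤ 21.
Note: 0 ∈ A - A always (from a - a). The set is symmetric: if d ∈ A - A then -d ∈ A - A.
Enumerate nonzero differences d = a - a' with a > a' (then include -d):
Positive differences: {2, 4, 5, 6, 7, 8, 10, 12, 13, 17}
Full difference set: {0} ∪ (positive diffs) ∪ (negative diffs).
|A - A| = 1 + 2·10 = 21 (matches direct enumeration: 21).

|A - A| = 21


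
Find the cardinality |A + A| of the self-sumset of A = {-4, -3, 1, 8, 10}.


A + A = {a + a' : a, a' ∈ A}; |A| = 5.
General bounds: 2|A| - 1 ≤ |A + A| ≤ |A|(|A|+1)/2, i.e. 9 ≤ |A + A| ≤ 15.
Lower bound 2|A|-1 is attained iff A is an arithmetic progression.
Enumerate sums a + a' for a ≤ a' (symmetric, so this suffices):
a = -4: -4+-4=-8, -4+-3=-7, -4+1=-3, -4+8=4, -4+10=6
a = -3: -3+-3=-6, -3+1=-2, -3+8=5, -3+10=7
a = 1: 1+1=2, 1+8=9, 1+10=11
a = 8: 8+8=16, 8+10=18
a = 10: 10+10=20
Distinct sums: {-8, -7, -6, -3, -2, 2, 4, 5, 6, 7, 9, 11, 16, 18, 20}
|A + A| = 15

|A + A| = 15


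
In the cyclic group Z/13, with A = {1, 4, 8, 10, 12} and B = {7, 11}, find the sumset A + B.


Work in Z/13Z: reduce every sum a + b modulo 13.
Enumerate all 10 pairs:
a = 1: 1+7=8, 1+11=12
a = 4: 4+7=11, 4+11=2
a = 8: 8+7=2, 8+11=6
a = 10: 10+7=4, 10+11=8
a = 12: 12+7=6, 12+11=10
Distinct residues collected: {2, 4, 6, 8, 10, 11, 12}
|A + B| = 7 (out of 13 total residues).

A + B = {2, 4, 6, 8, 10, 11, 12}


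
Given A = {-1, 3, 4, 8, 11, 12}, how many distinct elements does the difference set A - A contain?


A - A = {a - a' : a, a' ∈ A}; |A| = 6.
Bounds: 2|A|-1 ≤ |A - A| ≤ |A|² - |A| + 1, i.e. 11 ≤ |A - A| ≤ 31.
Note: 0 ∈ A - A always (from a - a). The set is symmetric: if d ∈ A - A then -d ∈ A - A.
Enumerate nonzero differences d = a - a' with a > a' (then include -d):
Positive differences: {1, 3, 4, 5, 7, 8, 9, 12, 13}
Full difference set: {0} ∪ (positive diffs) ∪ (negative diffs).
|A - A| = 1 + 2·9 = 19 (matches direct enumeration: 19).

|A - A| = 19


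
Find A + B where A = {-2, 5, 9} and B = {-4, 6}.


A + B = {a + b : a ∈ A, b ∈ B}.
Enumerate all |A|·|B| = 3·2 = 6 pairs (a, b) and collect distinct sums.
a = -2: -2+-4=-6, -2+6=4
a = 5: 5+-4=1, 5+6=11
a = 9: 9+-4=5, 9+6=15
Collecting distinct sums: A + B = {-6, 1, 4, 5, 11, 15}
|A + B| = 6

A + B = {-6, 1, 4, 5, 11, 15}


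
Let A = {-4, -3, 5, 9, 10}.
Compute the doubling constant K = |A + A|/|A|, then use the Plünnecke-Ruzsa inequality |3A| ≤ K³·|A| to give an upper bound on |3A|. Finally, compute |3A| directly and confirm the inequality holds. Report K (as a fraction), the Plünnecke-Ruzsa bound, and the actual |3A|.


|A| = 5.
Step 1: Compute A + A by enumerating all 25 pairs.
A + A = {-8, -7, -6, 1, 2, 5, 6, 7, 10, 14, 15, 18, 19, 20}, so |A + A| = 14.
Step 2: Doubling constant K = |A + A|/|A| = 14/5 = 14/5 ≈ 2.8000.
Step 3: Plünnecke-Ruzsa gives |3A| ≤ K³·|A| = (2.8000)³ · 5 ≈ 109.7600.
Step 4: Compute 3A = A + A + A directly by enumerating all triples (a,b,c) ∈ A³; |3A| = 29.
Step 5: Check 29 ≤ 109.7600? Yes ✓.

K = 14/5, Plünnecke-Ruzsa bound K³|A| ≈ 109.7600, |3A| = 29, inequality holds.


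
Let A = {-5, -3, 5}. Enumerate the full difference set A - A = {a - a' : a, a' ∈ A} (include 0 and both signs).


A - A = {a - a' : a, a' ∈ A}.
Compute a - a' for each ordered pair (a, a'):
a = -5: -5--5=0, -5--3=-2, -5-5=-10
a = -3: -3--5=2, -3--3=0, -3-5=-8
a = 5: 5--5=10, 5--3=8, 5-5=0
Collecting distinct values (and noting 0 appears from a-a):
A - A = {-10, -8, -2, 0, 2, 8, 10}
|A - A| = 7

A - A = {-10, -8, -2, 0, 2, 8, 10}


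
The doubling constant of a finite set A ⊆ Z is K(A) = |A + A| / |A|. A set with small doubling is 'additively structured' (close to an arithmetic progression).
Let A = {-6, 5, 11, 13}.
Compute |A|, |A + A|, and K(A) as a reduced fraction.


|A| = 4.
Compute A + A by enumerating all 16 pairs.
A + A = {-12, -1, 5, 7, 10, 16, 18, 22, 24, 26}, so |A + A| = 10.
K = |A + A| / |A| = 10/4 = 5/2 ≈ 2.5000.
Reference: AP of size 4 gives K = 7/4 ≈ 1.7500; a fully generic set of size 4 gives K ≈ 2.5000.

|A| = 4, |A + A| = 10, K = 10/4 = 5/2.


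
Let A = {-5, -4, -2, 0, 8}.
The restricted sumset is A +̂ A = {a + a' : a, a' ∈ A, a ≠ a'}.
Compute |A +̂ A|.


Restricted sumset: A +̂ A = {a + a' : a ∈ A, a' ∈ A, a ≠ a'}.
Equivalently, take A + A and drop any sum 2a that is achievable ONLY as a + a for a ∈ A (i.e. sums representable only with equal summands).
Enumerate pairs (a, a') with a < a' (symmetric, so each unordered pair gives one sum; this covers all a ≠ a'):
  -5 + -4 = -9
  -5 + -2 = -7
  -5 + 0 = -5
  -5 + 8 = 3
  -4 + -2 = -6
  -4 + 0 = -4
  -4 + 8 = 4
  -2 + 0 = -2
  -2 + 8 = 6
  0 + 8 = 8
Collected distinct sums: {-9, -7, -6, -5, -4, -2, 3, 4, 6, 8}
|A +̂ A| = 10
(Reference bound: |A +̂ A| ≥ 2|A| - 3 for |A| ≥ 2, with |A| = 5 giving ≥ 7.)

|A +̂ A| = 10


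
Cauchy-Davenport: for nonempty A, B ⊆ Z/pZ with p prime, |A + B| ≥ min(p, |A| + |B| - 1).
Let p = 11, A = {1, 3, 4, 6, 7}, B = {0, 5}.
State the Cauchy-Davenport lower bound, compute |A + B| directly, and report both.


Cauchy-Davenport: |A + B| ≥ min(p, |A| + |B| - 1) for A, B nonempty in Z/pZ.
|A| = 5, |B| = 2, p = 11.
CD lower bound = min(11, 5 + 2 - 1) = min(11, 6) = 6.
Compute A + B mod 11 directly:
a = 1: 1+0=1, 1+5=6
a = 3: 3+0=3, 3+5=8
a = 4: 4+0=4, 4+5=9
a = 6: 6+0=6, 6+5=0
a = 7: 7+0=7, 7+5=1
A + B = {0, 1, 3, 4, 6, 7, 8, 9}, so |A + B| = 8.
Verify: 8 ≥ 6? Yes ✓.

CD lower bound = 6, actual |A + B| = 8.


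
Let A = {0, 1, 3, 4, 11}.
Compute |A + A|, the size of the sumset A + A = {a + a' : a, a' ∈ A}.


A + A = {a + a' : a, a' ∈ A}; |A| = 5.
General bounds: 2|A| - 1 ≤ |A + A| ≤ |A|(|A|+1)/2, i.e. 9 ≤ |A + A| ≤ 15.
Lower bound 2|A|-1 is attained iff A is an arithmetic progression.
Enumerate sums a + a' for a ≤ a' (symmetric, so this suffices):
a = 0: 0+0=0, 0+1=1, 0+3=3, 0+4=4, 0+11=11
a = 1: 1+1=2, 1+3=4, 1+4=5, 1+11=12
a = 3: 3+3=6, 3+4=7, 3+11=14
a = 4: 4+4=8, 4+11=15
a = 11: 11+11=22
Distinct sums: {0, 1, 2, 3, 4, 5, 6, 7, 8, 11, 12, 14, 15, 22}
|A + A| = 14

|A + A| = 14


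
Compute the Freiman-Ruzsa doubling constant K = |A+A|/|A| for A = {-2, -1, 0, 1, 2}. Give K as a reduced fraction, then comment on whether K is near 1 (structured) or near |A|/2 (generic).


|A| = 5.
Compute A + A by enumerating all 25 pairs.
A + A = {-4, -3, -2, -1, 0, 1, 2, 3, 4}, so |A + A| = 9.
K = |A + A| / |A| = 9/5 (already in lowest terms) ≈ 1.8000.
Reference: AP of size 5 gives K = 9/5 ≈ 1.8000; a fully generic set of size 5 gives K ≈ 3.0000.

|A| = 5, |A + A| = 9, K = 9/5.


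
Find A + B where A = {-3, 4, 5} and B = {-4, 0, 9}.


A + B = {a + b : a ∈ A, b ∈ B}.
Enumerate all |A|·|B| = 3·3 = 9 pairs (a, b) and collect distinct sums.
a = -3: -3+-4=-7, -3+0=-3, -3+9=6
a = 4: 4+-4=0, 4+0=4, 4+9=13
a = 5: 5+-4=1, 5+0=5, 5+9=14
Collecting distinct sums: A + B = {-7, -3, 0, 1, 4, 5, 6, 13, 14}
|A + B| = 9

A + B = {-7, -3, 0, 1, 4, 5, 6, 13, 14}


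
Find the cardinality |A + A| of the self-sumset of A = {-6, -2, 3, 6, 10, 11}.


A + A = {a + a' : a, a' ∈ A}; |A| = 6.
General bounds: 2|A| - 1 ≤ |A + A| ≤ |A|(|A|+1)/2, i.e. 11 ≤ |A + A| ≤ 21.
Lower bound 2|A|-1 is attained iff A is an arithmetic progression.
Enumerate sums a + a' for a ≤ a' (symmetric, so this suffices):
a = -6: -6+-6=-12, -6+-2=-8, -6+3=-3, -6+6=0, -6+10=4, -6+11=5
a = -2: -2+-2=-4, -2+3=1, -2+6=4, -2+10=8, -2+11=9
a = 3: 3+3=6, 3+6=9, 3+10=13, 3+11=14
a = 6: 6+6=12, 6+10=16, 6+11=17
a = 10: 10+10=20, 10+11=21
a = 11: 11+11=22
Distinct sums: {-12, -8, -4, -3, 0, 1, 4, 5, 6, 8, 9, 12, 13, 14, 16, 17, 20, 21, 22}
|A + A| = 19

|A + A| = 19


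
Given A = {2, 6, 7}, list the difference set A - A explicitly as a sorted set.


A - A = {a - a' : a, a' ∈ A}.
Compute a - a' for each ordered pair (a, a'):
a = 2: 2-2=0, 2-6=-4, 2-7=-5
a = 6: 6-2=4, 6-6=0, 6-7=-1
a = 7: 7-2=5, 7-6=1, 7-7=0
Collecting distinct values (and noting 0 appears from a-a):
A - A = {-5, -4, -1, 0, 1, 4, 5}
|A - A| = 7

A - A = {-5, -4, -1, 0, 1, 4, 5}


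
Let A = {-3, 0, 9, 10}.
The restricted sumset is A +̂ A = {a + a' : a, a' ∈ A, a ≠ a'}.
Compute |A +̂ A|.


Restricted sumset: A +̂ A = {a + a' : a ∈ A, a' ∈ A, a ≠ a'}.
Equivalently, take A + A and drop any sum 2a that is achievable ONLY as a + a for a ∈ A (i.e. sums representable only with equal summands).
Enumerate pairs (a, a') with a < a' (symmetric, so each unordered pair gives one sum; this covers all a ≠ a'):
  -3 + 0 = -3
  -3 + 9 = 6
  -3 + 10 = 7
  0 + 9 = 9
  0 + 10 = 10
  9 + 10 = 19
Collected distinct sums: {-3, 6, 7, 9, 10, 19}
|A +̂ A| = 6
(Reference bound: |A +̂ A| ≥ 2|A| - 3 for |A| ≥ 2, with |A| = 4 giving ≥ 5.)

|A +̂ A| = 6


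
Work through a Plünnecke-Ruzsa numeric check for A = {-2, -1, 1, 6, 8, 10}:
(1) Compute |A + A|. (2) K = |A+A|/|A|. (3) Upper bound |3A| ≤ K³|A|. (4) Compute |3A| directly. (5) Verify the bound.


|A| = 6.
Step 1: Compute A + A by enumerating all 36 pairs.
A + A = {-4, -3, -2, -1, 0, 2, 4, 5, 6, 7, 8, 9, 11, 12, 14, 16, 18, 20}, so |A + A| = 18.
Step 2: Doubling constant K = |A + A|/|A| = 18/6 = 18/6 ≈ 3.0000.
Step 3: Plünnecke-Ruzsa gives |3A| ≤ K³·|A| = (3.0000)³ · 6 ≈ 162.0000.
Step 4: Compute 3A = A + A + A directly by enumerating all triples (a,b,c) ∈ A³; |3A| = 33.
Step 5: Check 33 ≤ 162.0000? Yes ✓.

K = 18/6, Plünnecke-Ruzsa bound K³|A| ≈ 162.0000, |3A| = 33, inequality holds.


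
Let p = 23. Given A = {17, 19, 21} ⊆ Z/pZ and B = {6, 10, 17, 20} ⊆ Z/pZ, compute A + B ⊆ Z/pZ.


Work in Z/23Z: reduce every sum a + b modulo 23.
Enumerate all 12 pairs:
a = 17: 17+6=0, 17+10=4, 17+17=11, 17+20=14
a = 19: 19+6=2, 19+10=6, 19+17=13, 19+20=16
a = 21: 21+6=4, 21+10=8, 21+17=15, 21+20=18
Distinct residues collected: {0, 2, 4, 6, 8, 11, 13, 14, 15, 16, 18}
|A + B| = 11 (out of 23 total residues).

A + B = {0, 2, 4, 6, 8, 11, 13, 14, 15, 16, 18}


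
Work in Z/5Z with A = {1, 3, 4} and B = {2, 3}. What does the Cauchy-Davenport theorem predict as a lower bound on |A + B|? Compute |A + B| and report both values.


Cauchy-Davenport: |A + B| ≥ min(p, |A| + |B| - 1) for A, B nonempty in Z/pZ.
|A| = 3, |B| = 2, p = 5.
CD lower bound = min(5, 3 + 2 - 1) = min(5, 4) = 4.
Compute A + B mod 5 directly:
a = 1: 1+2=3, 1+3=4
a = 3: 3+2=0, 3+3=1
a = 4: 4+2=1, 4+3=2
A + B = {0, 1, 2, 3, 4}, so |A + B| = 5.
Verify: 5 ≥ 4? Yes ✓.

CD lower bound = 4, actual |A + B| = 5.


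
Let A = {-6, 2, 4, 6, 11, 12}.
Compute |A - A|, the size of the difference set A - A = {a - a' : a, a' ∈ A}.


A - A = {a - a' : a, a' ∈ A}; |A| = 6.
Bounds: 2|A|-1 ≤ |A - A| ≤ |A|² - |A| + 1, i.e. 11 ≤ |A - A| ≤ 31.
Note: 0 ∈ A - A always (from a - a). The set is symmetric: if d ∈ A - A then -d ∈ A - A.
Enumerate nonzero differences d = a - a' with a > a' (then include -d):
Positive differences: {1, 2, 4, 5, 6, 7, 8, 9, 10, 12, 17, 18}
Full difference set: {0} ∪ (positive diffs) ∪ (negative diffs).
|A - A| = 1 + 2·12 = 25 (matches direct enumeration: 25).

|A - A| = 25


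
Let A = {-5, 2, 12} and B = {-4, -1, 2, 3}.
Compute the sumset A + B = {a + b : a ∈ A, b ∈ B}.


A + B = {a + b : a ∈ A, b ∈ B}.
Enumerate all |A|·|B| = 3·4 = 12 pairs (a, b) and collect distinct sums.
a = -5: -5+-4=-9, -5+-1=-6, -5+2=-3, -5+3=-2
a = 2: 2+-4=-2, 2+-1=1, 2+2=4, 2+3=5
a = 12: 12+-4=8, 12+-1=11, 12+2=14, 12+3=15
Collecting distinct sums: A + B = {-9, -6, -3, -2, 1, 4, 5, 8, 11, 14, 15}
|A + B| = 11

A + B = {-9, -6, -3, -2, 1, 4, 5, 8, 11, 14, 15}


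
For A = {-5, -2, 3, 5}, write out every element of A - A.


A - A = {a - a' : a, a' ∈ A}.
Compute a - a' for each ordered pair (a, a'):
a = -5: -5--5=0, -5--2=-3, -5-3=-8, -5-5=-10
a = -2: -2--5=3, -2--2=0, -2-3=-5, -2-5=-7
a = 3: 3--5=8, 3--2=5, 3-3=0, 3-5=-2
a = 5: 5--5=10, 5--2=7, 5-3=2, 5-5=0
Collecting distinct values (and noting 0 appears from a-a):
A - A = {-10, -8, -7, -5, -3, -2, 0, 2, 3, 5, 7, 8, 10}
|A - A| = 13

A - A = {-10, -8, -7, -5, -3, -2, 0, 2, 3, 5, 7, 8, 10}


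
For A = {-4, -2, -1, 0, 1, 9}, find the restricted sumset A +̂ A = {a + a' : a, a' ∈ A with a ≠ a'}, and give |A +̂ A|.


Restricted sumset: A +̂ A = {a + a' : a ∈ A, a' ∈ A, a ≠ a'}.
Equivalently, take A + A and drop any sum 2a that is achievable ONLY as a + a for a ∈ A (i.e. sums representable only with equal summands).
Enumerate pairs (a, a') with a < a' (symmetric, so each unordered pair gives one sum; this covers all a ≠ a'):
  -4 + -2 = -6
  -4 + -1 = -5
  -4 + 0 = -4
  -4 + 1 = -3
  -4 + 9 = 5
  -2 + -1 = -3
  -2 + 0 = -2
  -2 + 1 = -1
  -2 + 9 = 7
  -1 + 0 = -1
  -1 + 1 = 0
  -1 + 9 = 8
  0 + 1 = 1
  0 + 9 = 9
  1 + 9 = 10
Collected distinct sums: {-6, -5, -4, -3, -2, -1, 0, 1, 5, 7, 8, 9, 10}
|A +̂ A| = 13
(Reference bound: |A +̂ A| ≥ 2|A| - 3 for |A| ≥ 2, with |A| = 6 giving ≥ 9.)

|A +̂ A| = 13


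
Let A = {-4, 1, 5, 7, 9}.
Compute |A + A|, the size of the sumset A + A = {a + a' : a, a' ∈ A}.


A + A = {a + a' : a, a' ∈ A}; |A| = 5.
General bounds: 2|A| - 1 ≤ |A + A| ≤ |A|(|A|+1)/2, i.e. 9 ≤ |A + A| ≤ 15.
Lower bound 2|A|-1 is attained iff A is an arithmetic progression.
Enumerate sums a + a' for a ≤ a' (symmetric, so this suffices):
a = -4: -4+-4=-8, -4+1=-3, -4+5=1, -4+7=3, -4+9=5
a = 1: 1+1=2, 1+5=6, 1+7=8, 1+9=10
a = 5: 5+5=10, 5+7=12, 5+9=14
a = 7: 7+7=14, 7+9=16
a = 9: 9+9=18
Distinct sums: {-8, -3, 1, 2, 3, 5, 6, 8, 10, 12, 14, 16, 18}
|A + A| = 13

|A + A| = 13


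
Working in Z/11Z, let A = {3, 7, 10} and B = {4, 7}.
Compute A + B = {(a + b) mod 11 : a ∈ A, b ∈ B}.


Work in Z/11Z: reduce every sum a + b modulo 11.
Enumerate all 6 pairs:
a = 3: 3+4=7, 3+7=10
a = 7: 7+4=0, 7+7=3
a = 10: 10+4=3, 10+7=6
Distinct residues collected: {0, 3, 6, 7, 10}
|A + B| = 5 (out of 11 total residues).

A + B = {0, 3, 6, 7, 10}


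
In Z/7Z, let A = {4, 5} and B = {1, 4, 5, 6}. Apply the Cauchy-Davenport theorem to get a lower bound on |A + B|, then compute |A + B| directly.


Cauchy-Davenport: |A + B| ≥ min(p, |A| + |B| - 1) for A, B nonempty in Z/pZ.
|A| = 2, |B| = 4, p = 7.
CD lower bound = min(7, 2 + 4 - 1) = min(7, 5) = 5.
Compute A + B mod 7 directly:
a = 4: 4+1=5, 4+4=1, 4+5=2, 4+6=3
a = 5: 5+1=6, 5+4=2, 5+5=3, 5+6=4
A + B = {1, 2, 3, 4, 5, 6}, so |A + B| = 6.
Verify: 6 ≥ 5? Yes ✓.

CD lower bound = 5, actual |A + B| = 6.


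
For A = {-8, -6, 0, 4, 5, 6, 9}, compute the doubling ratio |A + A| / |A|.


|A| = 7.
Compute A + A by enumerating all 49 pairs.
A + A = {-16, -14, -12, -8, -6, -4, -3, -2, -1, 0, 1, 3, 4, 5, 6, 8, 9, 10, 11, 12, 13, 14, 15, 18}, so |A + A| = 24.
K = |A + A| / |A| = 24/7 (already in lowest terms) ≈ 3.4286.
Reference: AP of size 7 gives K = 13/7 ≈ 1.8571; a fully generic set of size 7 gives K ≈ 4.0000.

|A| = 7, |A + A| = 24, K = 24/7.


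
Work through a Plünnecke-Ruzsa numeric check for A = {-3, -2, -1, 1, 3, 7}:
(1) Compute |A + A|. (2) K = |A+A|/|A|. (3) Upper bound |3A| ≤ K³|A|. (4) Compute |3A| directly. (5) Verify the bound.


|A| = 6.
Step 1: Compute A + A by enumerating all 36 pairs.
A + A = {-6, -5, -4, -3, -2, -1, 0, 1, 2, 4, 5, 6, 8, 10, 14}, so |A + A| = 15.
Step 2: Doubling constant K = |A + A|/|A| = 15/6 = 15/6 ≈ 2.5000.
Step 3: Plünnecke-Ruzsa gives |3A| ≤ K³·|A| = (2.5000)³ · 6 ≈ 93.7500.
Step 4: Compute 3A = A + A + A directly by enumerating all triples (a,b,c) ∈ A³; |3A| = 25.
Step 5: Check 25 ≤ 93.7500? Yes ✓.

K = 15/6, Plünnecke-Ruzsa bound K³|A| ≈ 93.7500, |3A| = 25, inequality holds.


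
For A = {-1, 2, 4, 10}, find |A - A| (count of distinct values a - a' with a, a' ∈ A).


A - A = {a - a' : a, a' ∈ A}; |A| = 4.
Bounds: 2|A|-1 ≤ |A - A| ≤ |A|² - |A| + 1, i.e. 7 ≤ |A - A| ≤ 13.
Note: 0 ∈ A - A always (from a - a). The set is symmetric: if d ∈ A - A then -d ∈ A - A.
Enumerate nonzero differences d = a - a' with a > a' (then include -d):
Positive differences: {2, 3, 5, 6, 8, 11}
Full difference set: {0} ∪ (positive diffs) ∪ (negative diffs).
|A - A| = 1 + 2·6 = 13 (matches direct enumeration: 13).

|A - A| = 13


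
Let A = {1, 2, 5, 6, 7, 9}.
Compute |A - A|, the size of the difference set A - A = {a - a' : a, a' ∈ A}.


A - A = {a - a' : a, a' ∈ A}; |A| = 6.
Bounds: 2|A|-1 ≤ |A - A| ≤ |A|² - |A| + 1, i.e. 11 ≤ |A - A| ≤ 31.
Note: 0 ∈ A - A always (from a - a). The set is symmetric: if d ∈ A - A then -d ∈ A - A.
Enumerate nonzero differences d = a - a' with a > a' (then include -d):
Positive differences: {1, 2, 3, 4, 5, 6, 7, 8}
Full difference set: {0} ∪ (positive diffs) ∪ (negative diffs).
|A - A| = 1 + 2·8 = 17 (matches direct enumeration: 17).

|A - A| = 17


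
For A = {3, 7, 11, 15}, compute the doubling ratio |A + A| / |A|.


|A| = 4.
Compute A + A by enumerating all 16 pairs.
A + A = {6, 10, 14, 18, 22, 26, 30}, so |A + A| = 7.
K = |A + A| / |A| = 7/4 (already in lowest terms) ≈ 1.7500.
Reference: AP of size 4 gives K = 7/4 ≈ 1.7500; a fully generic set of size 4 gives K ≈ 2.5000.

|A| = 4, |A + A| = 7, K = 7/4.


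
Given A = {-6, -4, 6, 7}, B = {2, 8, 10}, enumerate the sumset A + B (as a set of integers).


A + B = {a + b : a ∈ A, b ∈ B}.
Enumerate all |A|·|B| = 4·3 = 12 pairs (a, b) and collect distinct sums.
a = -6: -6+2=-4, -6+8=2, -6+10=4
a = -4: -4+2=-2, -4+8=4, -4+10=6
a = 6: 6+2=8, 6+8=14, 6+10=16
a = 7: 7+2=9, 7+8=15, 7+10=17
Collecting distinct sums: A + B = {-4, -2, 2, 4, 6, 8, 9, 14, 15, 16, 17}
|A + B| = 11

A + B = {-4, -2, 2, 4, 6, 8, 9, 14, 15, 16, 17}


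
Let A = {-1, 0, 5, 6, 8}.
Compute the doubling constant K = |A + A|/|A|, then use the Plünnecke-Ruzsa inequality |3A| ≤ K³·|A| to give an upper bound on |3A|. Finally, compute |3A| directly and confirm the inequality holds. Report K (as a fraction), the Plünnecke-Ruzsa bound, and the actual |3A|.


|A| = 5.
Step 1: Compute A + A by enumerating all 25 pairs.
A + A = {-2, -1, 0, 4, 5, 6, 7, 8, 10, 11, 12, 13, 14, 16}, so |A + A| = 14.
Step 2: Doubling constant K = |A + A|/|A| = 14/5 = 14/5 ≈ 2.8000.
Step 3: Plünnecke-Ruzsa gives |3A| ≤ K³·|A| = (2.8000)³ · 5 ≈ 109.7600.
Step 4: Compute 3A = A + A + A directly by enumerating all triples (a,b,c) ∈ A³; |3A| = 25.
Step 5: Check 25 ≤ 109.7600? Yes ✓.

K = 14/5, Plünnecke-Ruzsa bound K³|A| ≈ 109.7600, |3A| = 25, inequality holds.


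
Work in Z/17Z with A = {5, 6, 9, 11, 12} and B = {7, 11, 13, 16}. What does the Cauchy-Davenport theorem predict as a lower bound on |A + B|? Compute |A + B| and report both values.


Cauchy-Davenport: |A + B| ≥ min(p, |A| + |B| - 1) for A, B nonempty in Z/pZ.
|A| = 5, |B| = 4, p = 17.
CD lower bound = min(17, 5 + 4 - 1) = min(17, 8) = 8.
Compute A + B mod 17 directly:
a = 5: 5+7=12, 5+11=16, 5+13=1, 5+16=4
a = 6: 6+7=13, 6+11=0, 6+13=2, 6+16=5
a = 9: 9+7=16, 9+11=3, 9+13=5, 9+16=8
a = 11: 11+7=1, 11+11=5, 11+13=7, 11+16=10
a = 12: 12+7=2, 12+11=6, 12+13=8, 12+16=11
A + B = {0, 1, 2, 3, 4, 5, 6, 7, 8, 10, 11, 12, 13, 16}, so |A + B| = 14.
Verify: 14 ≥ 8? Yes ✓.

CD lower bound = 8, actual |A + B| = 14.


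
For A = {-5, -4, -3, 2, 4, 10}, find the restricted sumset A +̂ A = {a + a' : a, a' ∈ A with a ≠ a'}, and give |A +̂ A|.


Restricted sumset: A +̂ A = {a + a' : a ∈ A, a' ∈ A, a ≠ a'}.
Equivalently, take A + A and drop any sum 2a that is achievable ONLY as a + a for a ∈ A (i.e. sums representable only with equal summands).
Enumerate pairs (a, a') with a < a' (symmetric, so each unordered pair gives one sum; this covers all a ≠ a'):
  -5 + -4 = -9
  -5 + -3 = -8
  -5 + 2 = -3
  -5 + 4 = -1
  -5 + 10 = 5
  -4 + -3 = -7
  -4 + 2 = -2
  -4 + 4 = 0
  -4 + 10 = 6
  -3 + 2 = -1
  -3 + 4 = 1
  -3 + 10 = 7
  2 + 4 = 6
  2 + 10 = 12
  4 + 10 = 14
Collected distinct sums: {-9, -8, -7, -3, -2, -1, 0, 1, 5, 6, 7, 12, 14}
|A +̂ A| = 13
(Reference bound: |A +̂ A| ≥ 2|A| - 3 for |A| ≥ 2, with |A| = 6 giving ≥ 9.)

|A +̂ A| = 13


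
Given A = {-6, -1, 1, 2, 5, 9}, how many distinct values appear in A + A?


A + A = {a + a' : a, a' ∈ A}; |A| = 6.
General bounds: 2|A| - 1 ≤ |A + A| ≤ |A|(|A|+1)/2, i.e. 11 ≤ |A + A| ≤ 21.
Lower bound 2|A|-1 is attained iff A is an arithmetic progression.
Enumerate sums a + a' for a ≤ a' (symmetric, so this suffices):
a = -6: -6+-6=-12, -6+-1=-7, -6+1=-5, -6+2=-4, -6+5=-1, -6+9=3
a = -1: -1+-1=-2, -1+1=0, -1+2=1, -1+5=4, -1+9=8
a = 1: 1+1=2, 1+2=3, 1+5=6, 1+9=10
a = 2: 2+2=4, 2+5=7, 2+9=11
a = 5: 5+5=10, 5+9=14
a = 9: 9+9=18
Distinct sums: {-12, -7, -5, -4, -2, -1, 0, 1, 2, 3, 4, 6, 7, 8, 10, 11, 14, 18}
|A + A| = 18

|A + A| = 18


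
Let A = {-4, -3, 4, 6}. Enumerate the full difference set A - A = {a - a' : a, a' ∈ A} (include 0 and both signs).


A - A = {a - a' : a, a' ∈ A}.
Compute a - a' for each ordered pair (a, a'):
a = -4: -4--4=0, -4--3=-1, -4-4=-8, -4-6=-10
a = -3: -3--4=1, -3--3=0, -3-4=-7, -3-6=-9
a = 4: 4--4=8, 4--3=7, 4-4=0, 4-6=-2
a = 6: 6--4=10, 6--3=9, 6-4=2, 6-6=0
Collecting distinct values (and noting 0 appears from a-a):
A - A = {-10, -9, -8, -7, -2, -1, 0, 1, 2, 7, 8, 9, 10}
|A - A| = 13

A - A = {-10, -9, -8, -7, -2, -1, 0, 1, 2, 7, 8, 9, 10}


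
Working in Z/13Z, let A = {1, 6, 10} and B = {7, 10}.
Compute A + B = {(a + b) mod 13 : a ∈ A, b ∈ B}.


Work in Z/13Z: reduce every sum a + b modulo 13.
Enumerate all 6 pairs:
a = 1: 1+7=8, 1+10=11
a = 6: 6+7=0, 6+10=3
a = 10: 10+7=4, 10+10=7
Distinct residues collected: {0, 3, 4, 7, 8, 11}
|A + B| = 6 (out of 13 total residues).

A + B = {0, 3, 4, 7, 8, 11}


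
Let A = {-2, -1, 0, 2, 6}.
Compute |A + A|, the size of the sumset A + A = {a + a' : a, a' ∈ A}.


A + A = {a + a' : a, a' ∈ A}; |A| = 5.
General bounds: 2|A| - 1 ≤ |A + A| ≤ |A|(|A|+1)/2, i.e. 9 ≤ |A + A| ≤ 15.
Lower bound 2|A|-1 is attained iff A is an arithmetic progression.
Enumerate sums a + a' for a ≤ a' (symmetric, so this suffices):
a = -2: -2+-2=-4, -2+-1=-3, -2+0=-2, -2+2=0, -2+6=4
a = -1: -1+-1=-2, -1+0=-1, -1+2=1, -1+6=5
a = 0: 0+0=0, 0+2=2, 0+6=6
a = 2: 2+2=4, 2+6=8
a = 6: 6+6=12
Distinct sums: {-4, -3, -2, -1, 0, 1, 2, 4, 5, 6, 8, 12}
|A + A| = 12

|A + A| = 12


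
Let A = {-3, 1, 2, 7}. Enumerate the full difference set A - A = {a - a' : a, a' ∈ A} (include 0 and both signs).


A - A = {a - a' : a, a' ∈ A}.
Compute a - a' for each ordered pair (a, a'):
a = -3: -3--3=0, -3-1=-4, -3-2=-5, -3-7=-10
a = 1: 1--3=4, 1-1=0, 1-2=-1, 1-7=-6
a = 2: 2--3=5, 2-1=1, 2-2=0, 2-7=-5
a = 7: 7--3=10, 7-1=6, 7-2=5, 7-7=0
Collecting distinct values (and noting 0 appears from a-a):
A - A = {-10, -6, -5, -4, -1, 0, 1, 4, 5, 6, 10}
|A - A| = 11

A - A = {-10, -6, -5, -4, -1, 0, 1, 4, 5, 6, 10}


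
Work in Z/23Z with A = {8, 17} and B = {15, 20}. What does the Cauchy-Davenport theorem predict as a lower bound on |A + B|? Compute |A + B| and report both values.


Cauchy-Davenport: |A + B| ≥ min(p, |A| + |B| - 1) for A, B nonempty in Z/pZ.
|A| = 2, |B| = 2, p = 23.
CD lower bound = min(23, 2 + 2 - 1) = min(23, 3) = 3.
Compute A + B mod 23 directly:
a = 8: 8+15=0, 8+20=5
a = 17: 17+15=9, 17+20=14
A + B = {0, 5, 9, 14}, so |A + B| = 4.
Verify: 4 ≥ 3? Yes ✓.

CD lower bound = 3, actual |A + B| = 4.


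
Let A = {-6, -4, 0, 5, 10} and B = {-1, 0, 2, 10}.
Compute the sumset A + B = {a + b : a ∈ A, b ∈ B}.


A + B = {a + b : a ∈ A, b ∈ B}.
Enumerate all |A|·|B| = 5·4 = 20 pairs (a, b) and collect distinct sums.
a = -6: -6+-1=-7, -6+0=-6, -6+2=-4, -6+10=4
a = -4: -4+-1=-5, -4+0=-4, -4+2=-2, -4+10=6
a = 0: 0+-1=-1, 0+0=0, 0+2=2, 0+10=10
a = 5: 5+-1=4, 5+0=5, 5+2=7, 5+10=15
a = 10: 10+-1=9, 10+0=10, 10+2=12, 10+10=20
Collecting distinct sums: A + B = {-7, -6, -5, -4, -2, -1, 0, 2, 4, 5, 6, 7, 9, 10, 12, 15, 20}
|A + B| = 17

A + B = {-7, -6, -5, -4, -2, -1, 0, 2, 4, 5, 6, 7, 9, 10, 12, 15, 20}


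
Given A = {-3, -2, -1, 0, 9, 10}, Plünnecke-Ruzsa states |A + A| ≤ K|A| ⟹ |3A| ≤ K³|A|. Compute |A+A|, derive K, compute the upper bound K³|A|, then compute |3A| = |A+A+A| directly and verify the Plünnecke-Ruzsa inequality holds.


|A| = 6.
Step 1: Compute A + A by enumerating all 36 pairs.
A + A = {-6, -5, -4, -3, -2, -1, 0, 6, 7, 8, 9, 10, 18, 19, 20}, so |A + A| = 15.
Step 2: Doubling constant K = |A + A|/|A| = 15/6 = 15/6 ≈ 2.5000.
Step 3: Plünnecke-Ruzsa gives |3A| ≤ K³·|A| = (2.5000)³ · 6 ≈ 93.7500.
Step 4: Compute 3A = A + A + A directly by enumerating all triples (a,b,c) ∈ A³; |3A| = 28.
Step 5: Check 28 ≤ 93.7500? Yes ✓.

K = 15/6, Plünnecke-Ruzsa bound K³|A| ≈ 93.7500, |3A| = 28, inequality holds.


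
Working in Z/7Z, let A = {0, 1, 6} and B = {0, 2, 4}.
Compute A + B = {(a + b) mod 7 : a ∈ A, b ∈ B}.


Work in Z/7Z: reduce every sum a + b modulo 7.
Enumerate all 9 pairs:
a = 0: 0+0=0, 0+2=2, 0+4=4
a = 1: 1+0=1, 1+2=3, 1+4=5
a = 6: 6+0=6, 6+2=1, 6+4=3
Distinct residues collected: {0, 1, 2, 3, 4, 5, 6}
|A + B| = 7 (out of 7 total residues).

A + B = {0, 1, 2, 3, 4, 5, 6}


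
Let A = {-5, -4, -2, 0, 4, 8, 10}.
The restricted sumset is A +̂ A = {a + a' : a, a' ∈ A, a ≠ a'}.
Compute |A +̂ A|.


Restricted sumset: A +̂ A = {a + a' : a ∈ A, a' ∈ A, a ≠ a'}.
Equivalently, take A + A and drop any sum 2a that is achievable ONLY as a + a for a ∈ A (i.e. sums representable only with equal summands).
Enumerate pairs (a, a') with a < a' (symmetric, so each unordered pair gives one sum; this covers all a ≠ a'):
  -5 + -4 = -9
  -5 + -2 = -7
  -5 + 0 = -5
  -5 + 4 = -1
  -5 + 8 = 3
  -5 + 10 = 5
  -4 + -2 = -6
  -4 + 0 = -4
  -4 + 4 = 0
  -4 + 8 = 4
  -4 + 10 = 6
  -2 + 0 = -2
  -2 + 4 = 2
  -2 + 8 = 6
  -2 + 10 = 8
  0 + 4 = 4
  0 + 8 = 8
  0 + 10 = 10
  4 + 8 = 12
  4 + 10 = 14
  8 + 10 = 18
Collected distinct sums: {-9, -7, -6, -5, -4, -2, -1, 0, 2, 3, 4, 5, 6, 8, 10, 12, 14, 18}
|A +̂ A| = 18
(Reference bound: |A +̂ A| ≥ 2|A| - 3 for |A| ≥ 2, with |A| = 7 giving ≥ 11.)

|A +̂ A| = 18


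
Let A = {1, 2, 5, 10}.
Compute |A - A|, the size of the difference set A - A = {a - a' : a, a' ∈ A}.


A - A = {a - a' : a, a' ∈ A}; |A| = 4.
Bounds: 2|A|-1 ≤ |A - A| ≤ |A|² - |A| + 1, i.e. 7 ≤ |A - A| ≤ 13.
Note: 0 ∈ A - A always (from a - a). The set is symmetric: if d ∈ A - A then -d ∈ A - A.
Enumerate nonzero differences d = a - a' with a > a' (then include -d):
Positive differences: {1, 3, 4, 5, 8, 9}
Full difference set: {0} ∪ (positive diffs) ∪ (negative diffs).
|A - A| = 1 + 2·6 = 13 (matches direct enumeration: 13).

|A - A| = 13


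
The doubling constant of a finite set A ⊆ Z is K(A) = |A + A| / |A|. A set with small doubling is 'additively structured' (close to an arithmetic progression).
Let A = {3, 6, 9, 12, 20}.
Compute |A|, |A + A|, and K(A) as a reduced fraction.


|A| = 5.
Compute A + A by enumerating all 25 pairs.
A + A = {6, 9, 12, 15, 18, 21, 23, 24, 26, 29, 32, 40}, so |A + A| = 12.
K = |A + A| / |A| = 12/5 (already in lowest terms) ≈ 2.4000.
Reference: AP of size 5 gives K = 9/5 ≈ 1.8000; a fully generic set of size 5 gives K ≈ 3.0000.

|A| = 5, |A + A| = 12, K = 12/5.


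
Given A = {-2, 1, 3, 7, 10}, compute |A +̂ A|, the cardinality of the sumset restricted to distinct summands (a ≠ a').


Restricted sumset: A +̂ A = {a + a' : a ∈ A, a' ∈ A, a ≠ a'}.
Equivalently, take A + A and drop any sum 2a that is achievable ONLY as a + a for a ∈ A (i.e. sums representable only with equal summands).
Enumerate pairs (a, a') with a < a' (symmetric, so each unordered pair gives one sum; this covers all a ≠ a'):
  -2 + 1 = -1
  -2 + 3 = 1
  -2 + 7 = 5
  -2 + 10 = 8
  1 + 3 = 4
  1 + 7 = 8
  1 + 10 = 11
  3 + 7 = 10
  3 + 10 = 13
  7 + 10 = 17
Collected distinct sums: {-1, 1, 4, 5, 8, 10, 11, 13, 17}
|A +̂ A| = 9
(Reference bound: |A +̂ A| ≥ 2|A| - 3 for |A| ≥ 2, with |A| = 5 giving ≥ 7.)

|A +̂ A| = 9


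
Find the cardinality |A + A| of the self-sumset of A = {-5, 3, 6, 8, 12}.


A + A = {a + a' : a, a' ∈ A}; |A| = 5.
General bounds: 2|A| - 1 ≤ |A + A| ≤ |A|(|A|+1)/2, i.e. 9 ≤ |A + A| ≤ 15.
Lower bound 2|A|-1 is attained iff A is an arithmetic progression.
Enumerate sums a + a' for a ≤ a' (symmetric, so this suffices):
a = -5: -5+-5=-10, -5+3=-2, -5+6=1, -5+8=3, -5+12=7
a = 3: 3+3=6, 3+6=9, 3+8=11, 3+12=15
a = 6: 6+6=12, 6+8=14, 6+12=18
a = 8: 8+8=16, 8+12=20
a = 12: 12+12=24
Distinct sums: {-10, -2, 1, 3, 6, 7, 9, 11, 12, 14, 15, 16, 18, 20, 24}
|A + A| = 15

|A + A| = 15


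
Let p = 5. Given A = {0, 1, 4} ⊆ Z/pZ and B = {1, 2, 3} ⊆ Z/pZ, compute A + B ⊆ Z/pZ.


Work in Z/5Z: reduce every sum a + b modulo 5.
Enumerate all 9 pairs:
a = 0: 0+1=1, 0+2=2, 0+3=3
a = 1: 1+1=2, 1+2=3, 1+3=4
a = 4: 4+1=0, 4+2=1, 4+3=2
Distinct residues collected: {0, 1, 2, 3, 4}
|A + B| = 5 (out of 5 total residues).

A + B = {0, 1, 2, 3, 4}


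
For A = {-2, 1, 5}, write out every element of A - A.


A - A = {a - a' : a, a' ∈ A}.
Compute a - a' for each ordered pair (a, a'):
a = -2: -2--2=0, -2-1=-3, -2-5=-7
a = 1: 1--2=3, 1-1=0, 1-5=-4
a = 5: 5--2=7, 5-1=4, 5-5=0
Collecting distinct values (and noting 0 appears from a-a):
A - A = {-7, -4, -3, 0, 3, 4, 7}
|A - A| = 7

A - A = {-7, -4, -3, 0, 3, 4, 7}


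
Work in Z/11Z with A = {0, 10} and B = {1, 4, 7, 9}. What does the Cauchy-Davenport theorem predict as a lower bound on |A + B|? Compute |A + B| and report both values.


Cauchy-Davenport: |A + B| ≥ min(p, |A| + |B| - 1) for A, B nonempty in Z/pZ.
|A| = 2, |B| = 4, p = 11.
CD lower bound = min(11, 2 + 4 - 1) = min(11, 5) = 5.
Compute A + B mod 11 directly:
a = 0: 0+1=1, 0+4=4, 0+7=7, 0+9=9
a = 10: 10+1=0, 10+4=3, 10+7=6, 10+9=8
A + B = {0, 1, 3, 4, 6, 7, 8, 9}, so |A + B| = 8.
Verify: 8 ≥ 5? Yes ✓.

CD lower bound = 5, actual |A + B| = 8.


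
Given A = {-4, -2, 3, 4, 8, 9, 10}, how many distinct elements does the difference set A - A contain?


A - A = {a - a' : a, a' ∈ A}; |A| = 7.
Bounds: 2|A|-1 ≤ |A - A| ≤ |A|² - |A| + 1, i.e. 13 ≤ |A - A| ≤ 43.
Note: 0 ∈ A - A always (from a - a). The set is symmetric: if d ∈ A - A then -d ∈ A - A.
Enumerate nonzero differences d = a - a' with a > a' (then include -d):
Positive differences: {1, 2, 4, 5, 6, 7, 8, 10, 11, 12, 13, 14}
Full difference set: {0} ∪ (positive diffs) ∪ (negative diffs).
|A - A| = 1 + 2·12 = 25 (matches direct enumeration: 25).

|A - A| = 25


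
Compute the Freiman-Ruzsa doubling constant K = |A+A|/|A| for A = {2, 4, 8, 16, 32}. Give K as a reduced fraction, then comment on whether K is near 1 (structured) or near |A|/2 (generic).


|A| = 5.
Compute A + A by enumerating all 25 pairs.
A + A = {4, 6, 8, 10, 12, 16, 18, 20, 24, 32, 34, 36, 40, 48, 64}, so |A + A| = 15.
K = |A + A| / |A| = 15/5 = 3/1 ≈ 3.0000.
Reference: AP of size 5 gives K = 9/5 ≈ 1.8000; a fully generic set of size 5 gives K ≈ 3.0000.

|A| = 5, |A + A| = 15, K = 15/5 = 3/1.


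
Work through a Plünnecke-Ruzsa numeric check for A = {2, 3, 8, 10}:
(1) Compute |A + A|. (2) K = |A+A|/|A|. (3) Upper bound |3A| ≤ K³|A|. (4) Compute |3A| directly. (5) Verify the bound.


|A| = 4.
Step 1: Compute A + A by enumerating all 16 pairs.
A + A = {4, 5, 6, 10, 11, 12, 13, 16, 18, 20}, so |A + A| = 10.
Step 2: Doubling constant K = |A + A|/|A| = 10/4 = 10/4 ≈ 2.5000.
Step 3: Plünnecke-Ruzsa gives |3A| ≤ K³·|A| = (2.5000)³ · 4 ≈ 62.5000.
Step 4: Compute 3A = A + A + A directly by enumerating all triples (a,b,c) ∈ A³; |3A| = 19.
Step 5: Check 19 ≤ 62.5000? Yes ✓.

K = 10/4, Plünnecke-Ruzsa bound K³|A| ≈ 62.5000, |3A| = 19, inequality holds.


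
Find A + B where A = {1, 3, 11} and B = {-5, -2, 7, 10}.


A + B = {a + b : a ∈ A, b ∈ B}.
Enumerate all |A|·|B| = 3·4 = 12 pairs (a, b) and collect distinct sums.
a = 1: 1+-5=-4, 1+-2=-1, 1+7=8, 1+10=11
a = 3: 3+-5=-2, 3+-2=1, 3+7=10, 3+10=13
a = 11: 11+-5=6, 11+-2=9, 11+7=18, 11+10=21
Collecting distinct sums: A + B = {-4, -2, -1, 1, 6, 8, 9, 10, 11, 13, 18, 21}
|A + B| = 12

A + B = {-4, -2, -1, 1, 6, 8, 9, 10, 11, 13, 18, 21}


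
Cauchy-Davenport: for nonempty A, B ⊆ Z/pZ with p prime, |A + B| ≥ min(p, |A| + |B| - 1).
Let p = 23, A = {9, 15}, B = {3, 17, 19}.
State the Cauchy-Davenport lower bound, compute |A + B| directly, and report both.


Cauchy-Davenport: |A + B| ≥ min(p, |A| + |B| - 1) for A, B nonempty in Z/pZ.
|A| = 2, |B| = 3, p = 23.
CD lower bound = min(23, 2 + 3 - 1) = min(23, 4) = 4.
Compute A + B mod 23 directly:
a = 9: 9+3=12, 9+17=3, 9+19=5
a = 15: 15+3=18, 15+17=9, 15+19=11
A + B = {3, 5, 9, 11, 12, 18}, so |A + B| = 6.
Verify: 6 ≥ 4? Yes ✓.

CD lower bound = 4, actual |A + B| = 6.


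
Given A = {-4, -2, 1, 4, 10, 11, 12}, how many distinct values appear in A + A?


A + A = {a + a' : a, a' ∈ A}; |A| = 7.
General bounds: 2|A| - 1 ≤ |A + A| ≤ |A|(|A|+1)/2, i.e. 13 ≤ |A + A| ≤ 28.
Lower bound 2|A|-1 is attained iff A is an arithmetic progression.
Enumerate sums a + a' for a ≤ a' (symmetric, so this suffices):
a = -4: -4+-4=-8, -4+-2=-6, -4+1=-3, -4+4=0, -4+10=6, -4+11=7, -4+12=8
a = -2: -2+-2=-4, -2+1=-1, -2+4=2, -2+10=8, -2+11=9, -2+12=10
a = 1: 1+1=2, 1+4=5, 1+10=11, 1+11=12, 1+12=13
a = 4: 4+4=8, 4+10=14, 4+11=15, 4+12=16
a = 10: 10+10=20, 10+11=21, 10+12=22
a = 11: 11+11=22, 11+12=23
a = 12: 12+12=24
Distinct sums: {-8, -6, -4, -3, -1, 0, 2, 5, 6, 7, 8, 9, 10, 11, 12, 13, 14, 15, 16, 20, 21, 22, 23, 24}
|A + A| = 24

|A + A| = 24
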